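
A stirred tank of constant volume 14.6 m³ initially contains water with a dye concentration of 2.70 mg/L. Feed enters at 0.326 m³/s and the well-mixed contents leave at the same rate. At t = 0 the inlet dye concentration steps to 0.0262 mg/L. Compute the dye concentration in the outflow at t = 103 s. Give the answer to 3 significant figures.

0.294 mg/L

Accumulation = in − out for the solute gives V dC/dt = Q(C_in − C).
Rewrite as dC/dt + C/τ = C_in/τ, τ = V/Q = 44.785 s.
C approaches C_in exponentially: C(t) = C_in + (C₀ − C_in) e^(−t/τ).
C(103) = 0.0262 + (2.70 − 0.0262)·e^(−103/44.785) = 0.0262 + (2.6738)·0.10027 = 0.29431 mg/L.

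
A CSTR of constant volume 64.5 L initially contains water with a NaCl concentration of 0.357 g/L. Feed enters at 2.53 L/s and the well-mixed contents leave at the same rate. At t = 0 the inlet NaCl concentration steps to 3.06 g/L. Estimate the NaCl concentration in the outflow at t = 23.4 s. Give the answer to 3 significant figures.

Unsteady species balance (constant V, well mixed): V dC/dt = Q(C_in − C).
So dC/dt = (C_in − C)/τ with τ = V/Q = 64.5/2.53 = 25.494 s.
Solution: C(t) = C_in + (C₀ − C_in) e^(−t/τ).
C(23.4) = 3.06 + (0.357 − 3.06)·e^(−23.4/25.494) = 3.06 + (-2.7030)·0.39937 = 1.9805 g/L.

1.98 g/L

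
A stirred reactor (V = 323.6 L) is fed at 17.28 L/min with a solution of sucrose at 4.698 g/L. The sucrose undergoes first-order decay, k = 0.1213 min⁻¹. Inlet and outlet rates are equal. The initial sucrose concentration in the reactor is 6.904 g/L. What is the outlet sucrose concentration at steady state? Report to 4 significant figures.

Accumulation = in − out − consumed: V dC/dt = Q C_in − Q C − k V C.
At steady state: 0 = Q C_in − (Q + kV) C_ss, so C_ss = Q C_in/(Q + kV).
C_ss = 17.28·4.698/(17.28 + 0.1213·323.6) = 81.1814/56.5327 = 1.43601 g/L.

1.436 g/L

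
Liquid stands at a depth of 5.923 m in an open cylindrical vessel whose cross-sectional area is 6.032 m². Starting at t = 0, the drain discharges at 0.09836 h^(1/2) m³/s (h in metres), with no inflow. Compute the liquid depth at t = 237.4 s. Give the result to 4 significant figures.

0.2482 m

Unsteady balance on liquid volume: A dh/dt = −0.09836 √h.
This is separable: 2 d(√h)/dt = −0.09836/A, so √h = √h₀ − (0.09836/(2A)) t.
√h = √5.923 − 0.09836·237.4/(2·6.032) = 2.43372 − 1.93557 = 0.498156.
h = 0.498156² = 0.248159 m.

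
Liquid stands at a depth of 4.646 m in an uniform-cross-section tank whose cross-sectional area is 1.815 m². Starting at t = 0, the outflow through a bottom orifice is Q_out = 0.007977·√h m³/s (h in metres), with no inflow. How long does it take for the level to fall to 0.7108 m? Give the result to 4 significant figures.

Volume balance on the tank: A dh/dt = −0.007977 √h.
Separate and integrate: 2(√h − √h₀) = −(0.007977/A) t.
t = 2A(√h₀ − √h)/0.007977 = 2·1.815·(√4.646 − √0.7108)/0.007977
  = 3.63000 × (2.15546 − 0.843090) / 0.007977 = 597.204 s.

597.2 s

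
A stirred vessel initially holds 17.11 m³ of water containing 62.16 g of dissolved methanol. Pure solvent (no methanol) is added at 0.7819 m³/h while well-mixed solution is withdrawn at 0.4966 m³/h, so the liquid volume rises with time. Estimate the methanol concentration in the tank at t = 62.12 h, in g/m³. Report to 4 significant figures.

Let m(t) be the amount of methanol. Volume: V(t) = V₀ + (Q_in − Q_out) t = 17.11 + 0.285300 t; V(62.12) = 34.8328 m³.
Species balance (pure solvent in): dm/dt = −Q_out · m/V(t).
dm/m = −Q_out dt/(V₀ + 0.285300 t); integrating gives ln(m/m₀) = −(Q_out/(Q_in−Q_out)) ln(V/V₀).
m = m₀ (V₀/V)^(Q_out/(Q_in−Q_out)) = 62.16 × (17.11/34.8328)^(1.74062) = 18.0349 g.
C = m/V = 18.0349/34.8328 = 0.517755 g/m³.

0.5178 g/m³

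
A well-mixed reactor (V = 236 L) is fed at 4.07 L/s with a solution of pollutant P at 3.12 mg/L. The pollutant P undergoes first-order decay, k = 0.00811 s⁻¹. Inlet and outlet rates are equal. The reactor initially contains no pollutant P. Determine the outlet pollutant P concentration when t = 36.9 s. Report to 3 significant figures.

1.29 mg/L

V dC/dt = Q(C_in − C) − k V C.
dC/dt = (Q/V) C_in − (Q/V + k) C; effective rate a = Q/V + k = 0.017246 + 0.00811 = 0.025356 s⁻¹.
C_ss = Q C_in/(Q + kV) = 2.1221 mg/L; C(t) = C_ss + (C₀ − C_ss) e^(−a t).
C(36.9) = 2.1221 + (-2.1221)·e^(−0.025356·36.9) = 2.1221 + (-2.1221)·0.39234 = 1.2895 mg/L.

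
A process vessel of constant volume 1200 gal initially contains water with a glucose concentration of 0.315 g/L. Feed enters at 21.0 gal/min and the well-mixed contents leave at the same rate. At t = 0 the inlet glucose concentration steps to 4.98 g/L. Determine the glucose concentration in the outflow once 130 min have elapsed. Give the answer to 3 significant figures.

4.50 g/L

Transient balance on the dissolved component: V dC/dt = Q(C_in − C).
Rewrite as dC/dt + C/τ = C_in/τ, τ = V/Q = 57.143 min.
This is linear first-order; C(t) = C_in + (C₀ − C_in) e^(−t/τ).
C(130) = 4.98 + (0.315 − 4.98)·e^(−130/57.143) = 4.98 + (-4.6650)·0.10280 = 4.5005 g/L.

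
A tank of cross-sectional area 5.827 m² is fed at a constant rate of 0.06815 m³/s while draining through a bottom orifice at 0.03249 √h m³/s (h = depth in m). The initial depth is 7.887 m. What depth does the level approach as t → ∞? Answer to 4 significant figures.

Mass balance (ρ constant): A dh/dt = Q_in − 0.03249 √h. At steady state dh/dt = 0:
Q_in = 0.03249 √h_ss ⇒ √h_ss = 0.06815/0.03249 = 2.09757.
h_ss = 2.09757² = 4.39979 m. (Since h₀ = 7.887 m > h_ss, the level will fall toward this value.)

4.400 m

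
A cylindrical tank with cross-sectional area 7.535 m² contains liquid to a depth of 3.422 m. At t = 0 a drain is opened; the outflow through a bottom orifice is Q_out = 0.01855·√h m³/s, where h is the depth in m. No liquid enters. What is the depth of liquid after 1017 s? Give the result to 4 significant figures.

A dh/dt = −Q_out = −0.01855 √h.
This is separable: 2 d(√h)/dt = −0.01855/A, so √h = √h₀ − (0.01855/(2A)) t.
√h = √3.422 − 0.01855·1017/(2·7.535) = 1.84986 − 1.25185 = 0.598017.
h = 0.598017² = 0.357624 m.

0.3576 m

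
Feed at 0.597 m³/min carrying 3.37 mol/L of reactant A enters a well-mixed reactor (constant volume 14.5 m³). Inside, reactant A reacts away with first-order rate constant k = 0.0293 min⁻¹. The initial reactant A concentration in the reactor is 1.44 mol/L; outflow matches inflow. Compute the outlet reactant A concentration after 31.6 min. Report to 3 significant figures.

1.91 mol/L

V dC/dt = Q(C_in − C) − k V C.
dC/dt = (Q/V) C_in − (Q/V + k) C; effective rate a = Q/V + k = 0.041172 + 0.0293 = 0.070472 min⁻¹.
C_ss = Q C_in/(Q + kV) = 1.9689 mol/L; C(t) = C_ss + (C₀ − C_ss) e^(−a t).
C(31.6) = 1.9689 + (-0.52887)·e^(−0.070472·31.6) = 1.9689 + (-0.52887)·0.10786 = 1.9118 mol/L.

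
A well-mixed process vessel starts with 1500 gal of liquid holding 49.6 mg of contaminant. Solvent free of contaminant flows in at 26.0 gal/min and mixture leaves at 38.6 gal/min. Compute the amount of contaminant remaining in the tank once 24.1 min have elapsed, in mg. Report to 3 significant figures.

Total volume: dV/dt = Q_in − Q_out = -12.600 gal/min, so V(t) = 1500 − 12.600 t and V(24.1) = 1196.3 gal.
Solute balance: dm/dt = 0 − Q_out C = −Q_out m/V(t).
dm/m = −Q_out dt/(V₀ − 12.600 t); integrating gives ln(m/m₀) = −(Q_out/(Q_in−Q_out)) ln(V/V₀).
m = m₀ (V₀/V)^(Q_out/(Q_in−Q_out)) = 49.6 × (1500/1196.3)^(-3.0635) = 24.805 mg.

24.8 mg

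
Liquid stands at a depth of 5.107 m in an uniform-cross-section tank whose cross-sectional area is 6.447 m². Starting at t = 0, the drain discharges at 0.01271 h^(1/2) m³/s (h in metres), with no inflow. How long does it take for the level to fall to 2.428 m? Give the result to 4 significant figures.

With no inflow, A dh/dt = −0.01271 √h.
Separate and integrate: 2(√h − √h₀) = −(0.01271/A) t.
t = 2A(√h₀ − √h)/0.01271 = 2·6.447·(√5.107 − √2.428)/0.01271
  = 12.8940 × (2.25987 − 1.55820) / 0.01271 = 711.821 s.

711.8 s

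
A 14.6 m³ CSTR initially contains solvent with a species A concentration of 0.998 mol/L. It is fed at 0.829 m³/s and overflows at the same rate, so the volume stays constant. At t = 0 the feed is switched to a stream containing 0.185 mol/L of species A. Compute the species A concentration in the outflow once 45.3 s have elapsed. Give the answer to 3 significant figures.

0.247 mol/L

Mass balance on the solute (V constant): V dC/dt = Q(C_in − C).
Time constant τ = V/Q = 14.6/0.829 = 17.612 s.
This is linear first-order; C(t) = C_in + (C₀ − C_in) e^(−t/τ).
C(45.3) = 0.185 + (0.998 − 0.185)·e^(−45.3/17.612) = 0.185 + (0.81300)·0.076370 = 0.24709 mol/L.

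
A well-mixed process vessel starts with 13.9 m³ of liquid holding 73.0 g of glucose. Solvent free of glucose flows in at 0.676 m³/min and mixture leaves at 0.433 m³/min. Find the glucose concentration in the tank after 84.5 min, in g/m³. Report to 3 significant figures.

Let m(t) be the amount of glucose. Volume: V(t) = V₀ + (Q_in − Q_out) t = 13.9 + 0.24300 t; V(84.5) = 34.434 m³.
Solute balance: dm/dt = 0 − Q_out C = −Q_out m/V(t).
dm/m = −Q_out dt/(V₀ + 0.24300 t); integrating gives ln(m/m₀) = −(Q_out/(Q_in−Q_out)) ln(V/V₀).
m = m₀ (V₀/V)^(Q_out/(Q_in−Q_out)) = 73.0 × (13.9/34.434)^(1.7819) = 14.498 g.
C = m/V = 14.498/34.434 = 0.42105 g/m³.

0.421 g/m³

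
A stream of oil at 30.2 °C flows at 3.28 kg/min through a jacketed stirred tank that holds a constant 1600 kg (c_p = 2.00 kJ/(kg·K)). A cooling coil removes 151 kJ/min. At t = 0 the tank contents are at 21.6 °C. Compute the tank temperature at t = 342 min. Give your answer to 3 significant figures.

14.3 °C

Heat balance on the well-mixed liquid: M c_p dT/dt = ṁ c_p (T_in − T) − 151.
τ = M/ṁ = 487.80 min; T_ss = T_in − Q̇/(ṁ c_p) = 30.2 − 151/(3.28·2.00) = 7.1817 °C.
T approaches T_ss exponentially: T(t) = T_ss + (T₀ − T_ss) e^(−t/τ).
T(342) = 7.1817 + (14.418)·e^(−342/487.80) = 7.1817 + (14.418)·0.49604 = 14.334 °C.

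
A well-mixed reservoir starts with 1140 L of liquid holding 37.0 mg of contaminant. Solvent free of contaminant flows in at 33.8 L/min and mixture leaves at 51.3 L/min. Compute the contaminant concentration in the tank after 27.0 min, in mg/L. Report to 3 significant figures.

Total volume: dV/dt = Q_in − Q_out = -17.500 L/min, so V(t) = 1140 − 17.500 t and V(27.0) = 667.50 L.
No contaminant enters, so dm/dt = −Q_out · (m/V).
dm/m = −Q_out dt/(V₀ − 17.500 t); integrating gives ln(m/m₀) = −(Q_out/(Q_in−Q_out)) ln(V/V₀).
m = m₀ (V₀/V)^(Q_out/(Q_in−Q_out)) = 37.0 × (1140/667.50)^(-2.9314) = 7.7051 mg.
C = m/V = 7.7051/667.50 = 0.011543 mg/L.

0.0115 mg/L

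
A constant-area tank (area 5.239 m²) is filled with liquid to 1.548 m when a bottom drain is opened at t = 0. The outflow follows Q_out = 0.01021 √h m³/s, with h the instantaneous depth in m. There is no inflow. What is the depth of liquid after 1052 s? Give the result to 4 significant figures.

Accumulation of liquid (constant cross-section A): A dh/dt = −0.01021 √h.
Separate and integrate: 2(√h − √h₀) = −(0.01021/A) t.
√h = √1.548 − 0.01021·1052/(2·5.239) = 1.24419 − 1.02509 = 0.219094.
h = 0.219094² = 0.0480021 m.

0.04800 m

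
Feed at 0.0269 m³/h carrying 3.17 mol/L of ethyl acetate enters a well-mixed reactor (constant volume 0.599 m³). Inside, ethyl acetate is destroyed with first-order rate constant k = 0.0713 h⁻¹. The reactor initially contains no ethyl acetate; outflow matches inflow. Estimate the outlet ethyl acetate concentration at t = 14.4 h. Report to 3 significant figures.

Species balance: V dC/dt = Q C_in − Q C − k V C.
This is linear with rate a = Q/V + k = 0.11621 h⁻¹.
C_ss = Q C_in/(Q + kV) = 1.2250 mol/L; C(t) = C_ss + (C₀ − C_ss) e^(−a t).
C(14.4) = 1.2250 + (-1.2250)·e^(−0.11621·14.4) = 1.2250 + (-1.2250)·0.18761 = 0.99521 mol/L.

0.995 mol/L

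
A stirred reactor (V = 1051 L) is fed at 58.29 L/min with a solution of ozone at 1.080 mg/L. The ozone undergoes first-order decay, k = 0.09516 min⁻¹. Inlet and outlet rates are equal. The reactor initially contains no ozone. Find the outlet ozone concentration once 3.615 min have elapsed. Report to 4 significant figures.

0.1670 mg/L

Accumulation = in − out − consumed: V dC/dt = Q C_in − Q C − k V C.
dC/dt = (Q/V) C_in − (Q/V + k) C; effective rate a = Q/V + k = 0.0554615 + 0.09516 = 0.150621 min⁻¹.
C_ss = Q C_in/(Q + kV) = 0.397675 mg/L; C(t) = C_ss + (C₀ − C_ss) e^(−a t).
C(3.615) = 0.397675 + (-0.397675)·e^(−0.150621·3.615) = 0.397675 + (-0.397675)·0.580134 = 0.166970 mg/L.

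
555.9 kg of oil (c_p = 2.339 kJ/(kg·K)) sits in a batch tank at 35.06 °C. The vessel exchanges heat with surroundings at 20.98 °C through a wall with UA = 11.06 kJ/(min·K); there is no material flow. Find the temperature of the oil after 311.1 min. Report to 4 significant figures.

M c_p dT/dt = −UA(T − T_amb).
dT/dt = (T_ss − T)/τ with T_ss = T_amb = 20.9800 °C, τ = M c_p/UA = 555.9·2.339/11.06 = 117.563 min.
T approaches T_ss exponentially: T(t) = T_ss + (T₀ − T_ss) e^(−t/τ).
T(311.1) = 20.9800 + (14.0800)·0.0709178 = 21.9785 °C.

21.98 °C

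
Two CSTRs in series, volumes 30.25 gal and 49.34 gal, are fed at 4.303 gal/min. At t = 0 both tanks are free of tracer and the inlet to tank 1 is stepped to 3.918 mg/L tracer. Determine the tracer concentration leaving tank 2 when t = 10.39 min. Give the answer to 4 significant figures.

1.242 mg/L

Time constants: τᵢ = Vᵢ/Q for each well-mixed tank.
τ₁ = 30.25/4.303 = 7.02998 min; τ₂ = 49.34/4.303 = 11.4664 min.
Solving the cascade with C₁(0)=C₂(0)=0 gives C₂(t) = C_in[1 − (τ₁ e^(−t/τ₁) − τ₂ e^(−t/τ₂))/(τ₁ − τ₂)].
At t = 10.39: e^(−t/τ₁) = 0.228103, e^(−t/τ₂) = 0.404087.
C₂ = 3.918·[1 − (7.02998·0.228103 − 11.4664·0.404087)/(-4.43644)] = 3.918·0.317049 = 1.24220 mg/L.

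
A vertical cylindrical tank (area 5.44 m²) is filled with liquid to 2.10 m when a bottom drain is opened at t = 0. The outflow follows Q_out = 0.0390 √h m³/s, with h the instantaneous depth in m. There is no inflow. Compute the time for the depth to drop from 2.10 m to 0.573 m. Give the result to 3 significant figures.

With no inflow, A dh/dt = −0.0390 √h.
Separate and integrate: 2(√h − √h₀) = −(0.0390/A) t.
t = 2A(√h₀ − √h)/0.0390 = 2·5.44·(√2.10 − √0.573)/0.0390
  = 10.880 × (1.4491 − 0.75697) / 0.0390 = 193.10 s.

193 s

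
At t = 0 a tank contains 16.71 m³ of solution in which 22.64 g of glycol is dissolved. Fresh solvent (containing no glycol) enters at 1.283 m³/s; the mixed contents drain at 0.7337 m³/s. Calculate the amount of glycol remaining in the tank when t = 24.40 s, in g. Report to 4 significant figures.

10.31 g

Let m(t) be the amount of glycol. Volume: V(t) = V₀ + (Q_in − Q_out) t = 16.71 + 0.549300 t; V(24.40) = 30.1129 m³.
Solute balance: dm/dt = 0 − Q_out C = −Q_out m/V(t).
Separate: dm/m = −Q_out dt/V(t) ⇒ ln(m/m₀) = −(Q_out/(Q_in−Q_out)) ln(V/V₀).
m = m₀ (V₀/V)^(Q_out/(Q_in−Q_out)) = 22.64 × (16.71/30.1129)^(1.33570) = 10.3095 g.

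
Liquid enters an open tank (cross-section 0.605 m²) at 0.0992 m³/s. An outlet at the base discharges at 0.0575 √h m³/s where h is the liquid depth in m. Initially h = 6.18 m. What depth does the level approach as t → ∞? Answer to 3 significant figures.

2.98 m

A dh/dt = Q_in − 0.0575 √h. Steady state requires inflow = outflow:
Q_in = 0.0575 √h_ss ⇒ √h_ss = 0.0992/0.0575 = 1.7252.
h_ss = 1.7252² = 2.9764 m. (Since h₀ = 6.18 m > h_ss, the level will fall toward this value.)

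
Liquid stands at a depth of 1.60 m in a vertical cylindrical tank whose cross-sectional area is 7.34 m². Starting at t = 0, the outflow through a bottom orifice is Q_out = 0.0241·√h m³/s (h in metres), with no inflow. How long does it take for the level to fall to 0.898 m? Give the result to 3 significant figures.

193 s

Mass balance (ρ constant): A dh/dt = −0.0241 √h.
Separate and integrate: 2(√h − √h₀) = −(0.0241/A) t.
t = 2A(√h₀ − √h)/0.0241 = 2·7.34·(√1.60 − √0.898)/0.0241
  = 14.680 × (1.2649 − 0.94763) / 0.0241 = 193.27 s.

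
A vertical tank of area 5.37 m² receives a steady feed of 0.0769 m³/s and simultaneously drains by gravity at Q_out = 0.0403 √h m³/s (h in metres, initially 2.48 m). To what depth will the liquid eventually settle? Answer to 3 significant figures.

3.64 m

Level balance: A dh/dt = 0.0769 − 0.0403 √h. Setting dh/dt = 0:
Q_in = 0.0403 √h_ss ⇒ √h_ss = 0.0769/0.0403 = 1.9082.
h_ss = 1.9082² = 3.6412 m. (Since h₀ = 2.48 m < h_ss, the level will rise toward this value.)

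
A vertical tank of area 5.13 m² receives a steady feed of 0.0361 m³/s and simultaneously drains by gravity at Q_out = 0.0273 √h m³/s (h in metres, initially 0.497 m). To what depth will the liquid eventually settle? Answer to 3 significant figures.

1.75 m

Unsteady balance on liquid volume: A dh/dt = Q_in − 0.0273 √h. At steady state dh/dt = 0:
Q_in = 0.0273 √h_ss ⇒ √h_ss = 0.0361/0.0273 = 1.3223.
h_ss = 1.3223² = 1.7486 m. (Since h₀ = 0.497 m < h_ss, the level will rise toward this value.)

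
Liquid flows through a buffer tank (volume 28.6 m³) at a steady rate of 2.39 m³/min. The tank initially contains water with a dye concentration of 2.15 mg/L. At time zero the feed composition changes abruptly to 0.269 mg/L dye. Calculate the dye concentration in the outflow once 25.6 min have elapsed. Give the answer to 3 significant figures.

0.490 mg/L

Transient balance on the dissolved component: V dC/dt = Q(C_in − C).
So dC/dt = (C_in − C)/τ with τ = V/Q = 28.6/2.39 = 11.967 min.
This is linear first-order; C(t) = C_in + (C₀ − C_in) e^(−t/τ).
C(25.6) = 0.269 + (2.15 − 0.269)·e^(−25.6/11.967) = 0.269 + (1.8810)·0.11774 = 0.49046 mg/L.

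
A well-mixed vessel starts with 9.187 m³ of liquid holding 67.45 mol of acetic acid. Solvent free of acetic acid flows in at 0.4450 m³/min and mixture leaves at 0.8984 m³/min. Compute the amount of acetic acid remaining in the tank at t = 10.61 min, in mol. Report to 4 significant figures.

Let m(t) be the amount of acetic acid. Volume: V(t) = V₀ + (Q_in − Q_out) t = 9.187 − 0.453400 t; V(10.61) = 4.37643 m³.
No acetic acid enters, so dm/dt = −Q_out · (m/V).
Separate: dm/m = −Q_out dt/V(t) ⇒ ln(m/m₀) = −(Q_out/(Q_in−Q_out)) ln(V/V₀).
m = m₀ (V₀/V)^(Q_out/(Q_in−Q_out)) = 67.45 × (9.187/4.37643)^(-1.98147) = 15.5182 mol.

15.52 mol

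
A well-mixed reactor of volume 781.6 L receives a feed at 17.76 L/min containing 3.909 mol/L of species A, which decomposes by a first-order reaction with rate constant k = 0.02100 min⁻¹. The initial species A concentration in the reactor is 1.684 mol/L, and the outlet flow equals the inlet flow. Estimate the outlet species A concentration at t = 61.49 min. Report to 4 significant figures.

2.008 mol/L

Species balance: V dC/dt = Q C_in − Q C − k V C.
dC/dt = (Q/V) C_in − (Q/V + k) C; effective rate a = Q/V + k = 0.0227226 + 0.02100 = 0.0437226 min⁻¹.
C_ss = Q C_in/(Q + kV) = 2.03151 mol/L; C(t) = C_ss + (C₀ − C_ss) e^(−a t).
C(61.49) = 2.03151 + (-0.347505)·e^(−0.0437226·61.49) = 2.03151 + (-0.347505)·0.0679826 = 2.00788 mol/L.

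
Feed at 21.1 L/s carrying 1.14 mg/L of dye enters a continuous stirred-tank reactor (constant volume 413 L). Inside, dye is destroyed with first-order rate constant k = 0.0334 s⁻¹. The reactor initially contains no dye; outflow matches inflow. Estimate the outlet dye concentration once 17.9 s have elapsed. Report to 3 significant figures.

V dC/dt = Q(C_in − C) − k V C.
This is linear with rate a = Q/V + k = 0.084490 s⁻¹.
C_ss = Q C_in/(Q + kV) = 0.68934 mg/L; C(t) = C_ss + (C₀ − C_ss) e^(−a t).
C(17.9) = 0.68934 + (-0.68934)·e^(−0.084490·17.9) = 0.68934 + (-0.68934)·0.22039 = 0.53742 mg/L.

0.537 mg/L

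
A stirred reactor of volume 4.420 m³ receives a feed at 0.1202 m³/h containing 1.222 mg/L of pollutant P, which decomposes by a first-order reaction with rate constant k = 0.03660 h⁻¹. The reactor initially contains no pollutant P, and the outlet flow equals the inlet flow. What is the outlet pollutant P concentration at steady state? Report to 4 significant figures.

Species balance: V dC/dt = Q C_in − Q C − k V C.
Steady state (dC/dt = 0): C_ss = Q C_in/(Q + kV) = C_in/(1 + kV/Q).
C_ss = 0.1202·1.222/(0.1202 + 0.03660·4.420) = 0.146884/0.281972 = 0.520918 mg/L.

0.5209 mg/L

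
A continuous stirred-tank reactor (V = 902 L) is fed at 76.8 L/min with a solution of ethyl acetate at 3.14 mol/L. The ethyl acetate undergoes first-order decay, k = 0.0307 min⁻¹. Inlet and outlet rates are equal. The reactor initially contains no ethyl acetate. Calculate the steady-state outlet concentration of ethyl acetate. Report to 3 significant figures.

2.31 mol/L

Species balance: V dC/dt = Q C_in − Q C − k V C.
Steady state (dC/dt = 0): C_ss = Q C_in/(Q + kV) = C_in/(1 + kV/Q).
C_ss = 76.8·3.14/(76.8 + 0.0307·902) = 241.15/104.49 = 2.3079 mol/L.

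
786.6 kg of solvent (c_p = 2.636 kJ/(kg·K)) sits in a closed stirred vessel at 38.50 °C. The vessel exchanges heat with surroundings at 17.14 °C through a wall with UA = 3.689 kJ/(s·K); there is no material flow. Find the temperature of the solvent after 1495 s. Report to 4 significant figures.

18.63 °C

Heat balance on the well-mixed liquid: M c_p dT/dt = −UA(T − T_amb).
dT/dt = (T_ss − T)/τ with T_ss = T_amb = 17.1400 °C, τ = M c_p/UA = 786.6·2.636/3.689 = 562.070 s.
T approaches T_ss exponentially: T(t) = T_ss + (T₀ − T_ss) e^(−t/τ).
T(1495) = 17.1400 + (21.3600)·0.0699616 = 18.6344 °C.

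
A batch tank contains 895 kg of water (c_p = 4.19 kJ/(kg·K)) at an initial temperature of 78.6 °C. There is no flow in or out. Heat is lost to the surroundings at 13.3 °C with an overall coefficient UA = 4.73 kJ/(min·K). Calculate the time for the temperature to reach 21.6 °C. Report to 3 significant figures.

1640 min

Lumped-capacitance energy balance: M c_p dT/dt = UA(T_amb − T).
τ = M c_p/UA = 792.82 min; T_ss = T_amb = 13.300 °C.
T(t) = T_ss + (T₀ − T_ss)e^(−t/τ); set T = 21.6:
t = −τ ln[(T − T_ss)/(T₀ − T_ss)] = −792.82 · ln(0.12711) = 1635.4 min.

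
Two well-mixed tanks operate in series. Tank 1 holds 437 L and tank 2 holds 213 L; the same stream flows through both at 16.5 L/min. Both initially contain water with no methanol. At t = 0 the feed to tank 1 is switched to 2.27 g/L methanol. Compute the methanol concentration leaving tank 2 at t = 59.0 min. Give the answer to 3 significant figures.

Time constants: τᵢ = Vᵢ/Q for each well-mixed tank.
τ₁ = 437/16.5 = 26.485 min; τ₂ = 213/16.5 = 12.909 min.
Tank 1: C₁ = C_in(1 − e^(−t/τ₁)). Tank 2 (τ₁ ≠ τ₂): C₂ = C_in[1 − (τ₁ e^(−t/τ₁) − τ₂ e^(−t/τ₂))/(τ₁ − τ₂)].
At t = 59.0: e^(−t/τ₁) = 0.10778, e^(−t/τ₂) = 0.010354.
C₂ = 2.27·[1 − (26.485·0.10778 − 12.909·0.010354)/(13.576)] = 2.27·0.79958 = 1.8151 g/L.

1.82 g/L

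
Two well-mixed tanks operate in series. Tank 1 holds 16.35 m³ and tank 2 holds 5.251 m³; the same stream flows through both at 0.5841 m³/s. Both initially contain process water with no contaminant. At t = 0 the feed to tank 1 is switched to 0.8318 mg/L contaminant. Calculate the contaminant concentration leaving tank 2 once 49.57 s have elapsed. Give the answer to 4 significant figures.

0.6249 mg/L

Species balance on tank i: dCᵢ/dt = (Cᵢ₋₁ − Cᵢ)/τᵢ with τᵢ = Vᵢ/Q.
τ₁ = 16.35/0.5841 = 27.9918 s; τ₂ = 5.251/0.5841 = 8.98990 s.
Solving the cascade with C₁(0)=C₂(0)=0 gives C₂(t) = C_in[1 − (τ₁ e^(−t/τ₁) − τ₂ e^(−t/τ₂))/(τ₁ − τ₂)].
At t = 49.57: e^(−t/τ₁) = 0.170184, e^(−t/τ₂) = 0.00403009.
C₂ = 0.8318·[1 − (27.9918·0.170184 − 8.98990·0.00403009)/(19.0019)] = 0.8318·0.751208 = 0.624855 mg/L.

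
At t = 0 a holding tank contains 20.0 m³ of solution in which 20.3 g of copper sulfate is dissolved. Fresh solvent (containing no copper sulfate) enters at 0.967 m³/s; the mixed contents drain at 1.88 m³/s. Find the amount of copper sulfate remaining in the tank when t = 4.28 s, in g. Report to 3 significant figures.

13.0 g

Let m(t) be the amount of copper sulfate. Volume: V(t) = V₀ + (Q_in − Q_out) t = 20.0 − 0.91300 t; V(4.28) = 16.092 m³.
Solute balance: dm/dt = 0 − Q_out C = −Q_out m/V(t).
Separate: dm/m = −Q_out dt/V(t) ⇒ ln(m/m₀) = −(Q_out/(Q_in−Q_out)) ln(V/V₀).
m = m₀ (V₀/V)^(Q_out/(Q_in−Q_out)) = 20.3 × (20.0/16.092)^(-2.0591) = 12.975 g.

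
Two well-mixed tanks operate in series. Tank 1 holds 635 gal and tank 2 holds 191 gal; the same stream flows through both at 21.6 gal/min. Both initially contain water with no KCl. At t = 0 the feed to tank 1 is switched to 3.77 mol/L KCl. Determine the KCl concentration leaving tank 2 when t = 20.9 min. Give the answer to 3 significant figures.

1.27 mol/L

Each tank obeys Vᵢ dCᵢ/dt = Q(Cᵢ₋₁ − Cᵢ), so τᵢ = Vᵢ/Q.
τ₁ = 635/21.6 = 29.398 min; τ₂ = 191/21.6 = 8.8426 min.
Solving the cascade with C₁(0)=C₂(0)=0 gives C₂(t) = C_in[1 − (τ₁ e^(−t/τ₁) − τ₂ e^(−t/τ₂))/(τ₁ − τ₂)].
At t = 20.9: e^(−t/τ₁) = 0.49119, e^(−t/τ₂) = 0.094085.
C₂ = 3.77·[1 − (29.398·0.49119 − 8.8426·0.094085)/(20.556)] = 3.77·0.33799 = 1.2742 mol/L.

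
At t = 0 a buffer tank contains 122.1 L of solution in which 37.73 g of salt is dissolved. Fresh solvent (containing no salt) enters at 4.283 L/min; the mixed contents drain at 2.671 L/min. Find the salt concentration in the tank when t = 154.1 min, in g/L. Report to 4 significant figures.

Let m(t) be the amount of salt. Volume: V(t) = V₀ + (Q_in − Q_out) t = 122.1 + 1.61200 t; V(154.1) = 370.509 L.
No salt enters, so dm/dt = −Q_out · (m/V).
Separate: dm/m = −Q_out dt/V(t) ⇒ ln(m/m₀) = −(Q_out/(Q_in−Q_out)) ln(V/V₀).
m = m₀ (V₀/V)^(Q_out/(Q_in−Q_out)) = 37.73 × (122.1/370.509)^(1.65695) = 5.99653 g.
C = m/V = 5.99653/370.509 = 0.0161846 g/L.

0.01618 g/L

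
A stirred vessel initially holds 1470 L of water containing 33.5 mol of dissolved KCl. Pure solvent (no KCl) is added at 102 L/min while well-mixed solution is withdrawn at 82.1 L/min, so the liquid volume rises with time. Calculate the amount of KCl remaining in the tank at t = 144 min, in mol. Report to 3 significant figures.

Total volume: dV/dt = Q_in − Q_out = 19.900 L/min, so V(t) = 1470 + 19.900 t and V(144) = 4335.6 L.
Species balance (pure solvent in): dm/dt = −Q_out · m/V(t).
Separate: dm/m = −Q_out dt/V(t) ⇒ ln(m/m₀) = −(Q_out/(Q_in−Q_out)) ln(V/V₀).
m = m₀ (V₀/V)^(Q_out/(Q_in−Q_out)) = 33.5 × (1470/4335.6)^(4.1256) = 0.38646 mol.

0.386 mol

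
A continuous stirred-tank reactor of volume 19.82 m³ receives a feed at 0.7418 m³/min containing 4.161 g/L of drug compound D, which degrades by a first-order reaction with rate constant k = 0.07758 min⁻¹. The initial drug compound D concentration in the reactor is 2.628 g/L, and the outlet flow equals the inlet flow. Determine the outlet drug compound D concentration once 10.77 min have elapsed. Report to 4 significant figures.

1.723 g/L

Accumulation = in − out − consumed: V dC/dt = Q C_in − Q C − k V C.
This is linear with rate a = Q/V + k = 0.115007 min⁻¹.
C_ss = Q C_in/(Q + kV) = 1.35412 g/L; C(t) = C_ss + (C₀ − C_ss) e^(−a t).
C(10.77) = 1.35412 + (1.27388)·e^(−0.115007·10.77) = 1.35412 + (1.27388)·0.289783 = 1.72327 g/L.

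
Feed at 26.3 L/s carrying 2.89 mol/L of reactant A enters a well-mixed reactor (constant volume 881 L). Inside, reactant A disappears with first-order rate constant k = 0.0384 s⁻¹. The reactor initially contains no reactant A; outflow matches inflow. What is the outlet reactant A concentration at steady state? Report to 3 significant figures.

1.26 mol/L

Species balance: V dC/dt = Q C_in − Q C − k V C.
At steady state: 0 = Q C_in − (Q + kV) C_ss, so C_ss = Q C_in/(Q + kV).
C_ss = 26.3·2.89/(26.3 + 0.0384·881) = 76.007/60.130 = 1.2640 mol/L.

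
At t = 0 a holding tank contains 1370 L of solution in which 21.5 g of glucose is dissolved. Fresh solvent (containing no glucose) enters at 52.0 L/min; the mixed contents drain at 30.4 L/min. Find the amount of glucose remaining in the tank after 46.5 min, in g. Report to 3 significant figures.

Total volume: dV/dt = Q_in − Q_out = 21.600 L/min, so V(t) = 1370 + 21.600 t and V(46.5) = 2374.4 L.
Solute balance: dm/dt = 0 − Q_out C = −Q_out m/V(t).
Separate: dm/m = −Q_out dt/V(t) ⇒ ln(m/m₀) = −(Q_out/(Q_in−Q_out)) ln(V/V₀).
m = m₀ (V₀/V)^(Q_out/(Q_in−Q_out)) = 21.5 × (1370/2374.4)^(1.4074) = 9.9152 g.

9.92 g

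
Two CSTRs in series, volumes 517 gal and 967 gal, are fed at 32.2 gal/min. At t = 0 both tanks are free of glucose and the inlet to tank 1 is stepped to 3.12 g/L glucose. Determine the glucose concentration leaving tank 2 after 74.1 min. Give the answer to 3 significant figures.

Time constants: τᵢ = Vᵢ/Q for each well-mixed tank.
τ₁ = 517/32.2 = 16.056 min; τ₂ = 967/32.2 = 30.031 min.
Solving the cascade with C₁(0)=C₂(0)=0 gives C₂(t) = C_in[1 − (τ₁ e^(−t/τ₁) − τ₂ e^(−t/τ₂))/(τ₁ − τ₂)].
At t = 74.1: e^(−t/τ₁) = 0.0099009, e^(−t/τ₂) = 0.084801.
C₂ = 3.12·[1 − (16.056·0.0099009 − 30.031·0.084801)/(-13.975)] = 3.12·0.82915 = 2.5869 g/L.

2.59 g/L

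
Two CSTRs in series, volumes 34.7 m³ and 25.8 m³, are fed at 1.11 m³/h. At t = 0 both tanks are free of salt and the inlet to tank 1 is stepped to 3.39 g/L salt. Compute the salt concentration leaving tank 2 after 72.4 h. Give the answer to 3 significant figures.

Time constants: τᵢ = Vᵢ/Q for each well-mixed tank.
τ₁ = 34.7/1.11 = 31.261 h; τ₂ = 25.8/1.11 = 23.243 h.
Solving the cascade with C₁(0)=C₂(0)=0 gives C₂(t) = C_in[1 − (τ₁ e^(−t/τ₁) − τ₂ e^(−t/τ₂))/(τ₁ − τ₂)].
At t = 72.4: e^(−t/τ₁) = 0.098671, e^(−t/τ₂) = 0.044384.
C₂ = 3.39·[1 − (31.261·0.098671 − 23.243·0.044384)/(8.0180)] = 3.39·0.74396 = 2.5220 g/L.

2.52 g/L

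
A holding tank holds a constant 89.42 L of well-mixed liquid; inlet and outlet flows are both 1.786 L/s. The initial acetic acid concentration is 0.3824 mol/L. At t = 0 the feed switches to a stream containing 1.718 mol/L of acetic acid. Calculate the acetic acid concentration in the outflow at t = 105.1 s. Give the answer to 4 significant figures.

Unsteady species balance (constant V, well mixed): V dC/dt = Q(C_in − C).
Time constant τ = V/Q = 89.42/1.786 = 50.0672 s.
Integrating: C(t) = C_in + (C₀ − C_in) e^(−t/τ).
C(105.1) = 1.718 + (0.3824 − 1.718)·e^(−105.1/50.0672) = 1.718 + (-1.33560)·0.122557 = 1.55431 mol/L.

1.554 mol/L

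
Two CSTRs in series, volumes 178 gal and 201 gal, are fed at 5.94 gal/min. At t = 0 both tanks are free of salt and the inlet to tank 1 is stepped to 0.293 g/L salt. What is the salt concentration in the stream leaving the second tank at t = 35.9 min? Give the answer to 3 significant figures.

0.0910 g/L

Each tank obeys Vᵢ dCᵢ/dt = Q(Cᵢ₋₁ − Cᵢ), so τᵢ = Vᵢ/Q.
τ₁ = 178/5.94 = 29.966 min; τ₂ = 201/5.94 = 33.838 min.
Tank 1: C₁ = C_in(1 − e^(−t/τ₁)). Tank 2 (τ₁ ≠ τ₂): C₂ = C_in[1 − (τ₁ e^(−t/τ₁) − τ₂ e^(−t/τ₂))/(τ₁ − τ₂)].
At t = 35.9: e^(−t/τ₁) = 0.30179, e^(−t/τ₂) = 0.34614.
C₂ = 0.293·[1 − (29.966·0.30179 − 33.838·0.34614)/(-3.8721)] = 0.293·0.31070 = 0.091035 g/L.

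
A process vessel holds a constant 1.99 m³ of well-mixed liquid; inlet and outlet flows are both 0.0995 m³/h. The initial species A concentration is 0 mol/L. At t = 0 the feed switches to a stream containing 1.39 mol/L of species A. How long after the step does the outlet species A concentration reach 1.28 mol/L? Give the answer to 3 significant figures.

Species balance: V dC/dt = Q(C_in − C) ⇒ τ = V/Q = 20.000 h.
C(t) = C_in + (C₀ − C_in) e^(−t/τ). Set C = 1.28 and solve for t:
e^(−t/τ) = (C − C_in)/(C₀ − C_in) = (1.28 − 1.39)/(0 − 1.39) = 0.079137
t = −τ ln(…) = 20.000 × 2.5366 = 50.732 h.

50.7 h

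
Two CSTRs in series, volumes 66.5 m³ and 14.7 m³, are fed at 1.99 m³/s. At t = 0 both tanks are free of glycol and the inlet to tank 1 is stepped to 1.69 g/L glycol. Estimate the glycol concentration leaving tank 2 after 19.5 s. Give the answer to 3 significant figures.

Time constants: τᵢ = Vᵢ/Q for each well-mixed tank.
τ₁ = 66.5/1.99 = 33.417 s; τ₂ = 14.7/1.99 = 7.3869 s.
Tank 1: C₁ = C_in(1 − e^(−t/τ₁)). Tank 2 (τ₁ ≠ τ₂): C₂ = C_in[1 − (τ₁ e^(−t/τ₁) − τ₂ e^(−t/τ₂))/(τ₁ − τ₂)].
At t = 19.5: e^(−t/τ₁) = 0.55792, e^(−t/τ₂) = 0.071376.
C₂ = 1.69·[1 − (33.417·0.55792 − 7.3869·0.071376)/(26.030)] = 1.69·0.30400 = 0.51376 g/L.

0.514 g/L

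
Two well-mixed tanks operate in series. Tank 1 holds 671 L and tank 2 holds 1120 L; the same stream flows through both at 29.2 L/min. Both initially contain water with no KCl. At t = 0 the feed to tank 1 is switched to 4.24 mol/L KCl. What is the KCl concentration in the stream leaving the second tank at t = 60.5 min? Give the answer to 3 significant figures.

Species balance on tank i: dCᵢ/dt = (Cᵢ₋₁ − Cᵢ)/τᵢ with τᵢ = Vᵢ/Q.
τ₁ = 671/29.2 = 22.979 min; τ₂ = 1120/29.2 = 38.356 min.
Tank 1: C₁ = C_in(1 − e^(−t/τ₁)). Tank 2 (τ₁ ≠ τ₂): C₂ = C_in[1 − (τ₁ e^(−t/τ₁) − τ₂ e^(−t/τ₂))/(τ₁ − τ₂)].
At t = 60.5: e^(−t/τ₁) = 0.071878, e^(−t/τ₂) = 0.20653.
C₂ = 4.24·[1 − (22.979·0.071878 − 38.356·0.20653)/(-15.377)] = 4.24·0.59225 = 2.5111 mol/L.

2.51 mol/L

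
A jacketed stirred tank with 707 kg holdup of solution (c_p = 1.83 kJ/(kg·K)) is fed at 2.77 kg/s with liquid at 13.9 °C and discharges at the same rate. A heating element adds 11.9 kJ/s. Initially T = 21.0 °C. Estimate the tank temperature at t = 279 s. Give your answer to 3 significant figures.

17.8 °C

Unsteady energy balance on the tank contents: M c_p dT/dt = ṁ c_p (T_in − T) + 11.9.
Rearrange: dT/dt = (T_ss − T)/τ with τ = M/ṁ = 255.23 s and T_ss = T_in + Q̇/(ṁ c_p) = 16.248 °C.
This is linear first-order; T(t) = T_ss + (T₀ − T_ss) e^(−t/τ).
T(279) = 16.248 + (4.7524)·e^(−279/255.23) = 16.248 + (4.7524)·0.33517 = 17.840 °C.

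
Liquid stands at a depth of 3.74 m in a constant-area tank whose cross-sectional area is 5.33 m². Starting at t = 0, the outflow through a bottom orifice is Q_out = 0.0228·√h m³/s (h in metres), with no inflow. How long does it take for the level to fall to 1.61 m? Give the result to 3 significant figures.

Mass balance (ρ constant): A dh/dt = −0.0228 √h.
Separate and integrate: 2(√h − √h₀) = −(0.0228/A) t.
t = 2A(√h₀ − √h)/0.0228 = 2·5.33·(√3.74 − √1.61)/0.0228
  = 10.660 × (1.9339 − 1.2689) / 0.0228 = 310.94 s.

311 s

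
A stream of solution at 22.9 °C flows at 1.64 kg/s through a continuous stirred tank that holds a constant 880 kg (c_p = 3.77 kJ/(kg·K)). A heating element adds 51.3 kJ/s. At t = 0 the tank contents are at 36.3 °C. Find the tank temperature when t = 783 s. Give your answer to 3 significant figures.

32.4 °C

First-law balance (no shaft work): M c_p dT/dt = ṁ c_p (T_in − T) + 51.3.
Rearrange: dT/dt = (T_ss − T)/τ with τ = M/ṁ = 536.59 s and T_ss = T_in + Q̇/(ṁ c_p) = 31.197 °C.
Solution: T(t) = T_ss + (T₀ − T_ss) e^(−t/τ).
T(783) = 31.197 + (5.1028)·e^(−783/536.59) = 31.197 + (5.1028)·0.23242 = 32.383 °C.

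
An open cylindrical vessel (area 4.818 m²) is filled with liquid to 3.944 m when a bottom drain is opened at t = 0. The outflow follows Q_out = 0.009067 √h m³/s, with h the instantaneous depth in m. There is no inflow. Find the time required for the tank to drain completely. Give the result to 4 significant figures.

Volume balance on the tank: A dh/dt = −0.009067 √h.
∫ h^(−1/2) dh = −(0.009067/A) ∫ dt, giving 2√h = 2√h₀ − (0.009067/A) t.
Tank is empty when √h = 0: t_empty = 2A√h₀/0.009067.
t_empty = 2·4.818·√3.944/0.009067 = 9.63600·1.98595/0.009067 = 2110.58 s.

2111 s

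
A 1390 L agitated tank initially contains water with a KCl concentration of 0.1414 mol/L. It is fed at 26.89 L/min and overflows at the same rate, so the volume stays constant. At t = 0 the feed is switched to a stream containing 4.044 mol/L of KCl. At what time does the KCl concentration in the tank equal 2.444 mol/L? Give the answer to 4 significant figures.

Species balance: V dC/dt = Q(C_in − C) ⇒ τ = V/Q = 51.6921 min.
C(t) = C_in + (C₀ − C_in) e^(−t/τ). Set C = 2.444 and solve for t:
e^(−t/τ) = (C − C_in)/(C₀ − C_in) = (2.444 − 4.044)/(0.1414 − 4.044) = 0.409983
t = −τ ln(…) = 51.6921 × 0.891639 = 46.0907 min.

46.09 min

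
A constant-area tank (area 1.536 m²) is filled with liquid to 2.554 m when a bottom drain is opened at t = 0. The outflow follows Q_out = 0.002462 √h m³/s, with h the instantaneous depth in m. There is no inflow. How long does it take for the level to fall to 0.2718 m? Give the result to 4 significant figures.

1344 s

Mass balance (ρ constant): A dh/dt = −0.002462 √h.
This is separable: 2 d(√h)/dt = −0.002462/A, so √h = √h₀ − (0.002462/(2A)) t.
t = 2A(√h₀ − √h)/0.002462 = 2·1.536·(√2.554 − √0.2718)/0.002462
  = 3.07200 × (1.59812 − 0.521344) / 0.002462 = 1343.57 s.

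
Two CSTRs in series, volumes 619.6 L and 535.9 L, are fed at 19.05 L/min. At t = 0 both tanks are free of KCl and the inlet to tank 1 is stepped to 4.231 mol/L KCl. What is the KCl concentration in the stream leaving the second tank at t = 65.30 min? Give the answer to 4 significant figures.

Time constants: τᵢ = Vᵢ/Q for each well-mixed tank.
τ₁ = 619.6/19.05 = 32.5249 min; τ₂ = 535.9/19.05 = 28.1312 min.
Solving the cascade with C₁(0)=C₂(0)=0 gives C₂(t) = C_in[1 − (τ₁ e^(−t/τ₁) − τ₂ e^(−t/τ₂))/(τ₁ − τ₂)].
At t = 65.30: e^(−t/τ₁) = 0.134298, e^(−t/τ₂) = 0.0981495.
C₂ = 4.231·[1 − (32.5249·0.134298 − 28.1312·0.0981495)/(4.39370)] = 4.231·0.634253 = 2.68352 mol/L.

2.684 mol/L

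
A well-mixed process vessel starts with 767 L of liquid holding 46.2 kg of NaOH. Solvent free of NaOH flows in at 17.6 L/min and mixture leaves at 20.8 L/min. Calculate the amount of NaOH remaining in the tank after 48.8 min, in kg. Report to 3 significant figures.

10.5 kg

Total volume: dV/dt = Q_in − Q_out = -3.2000 L/min, so V(t) = 767 − 3.2000 t and V(48.8) = 610.84 L.
Species balance (pure solvent in): dm/dt = −Q_out · m/V(t).
Separate: dm/m = −Q_out dt/V(t) ⇒ ln(m/m₀) = −(Q_out/(Q_in−Q_out)) ln(V/V₀).
m = m₀ (V₀/V)^(Q_out/(Q_in−Q_out)) = 46.2 × (767/610.84)^(-6.5000) = 10.520 kg.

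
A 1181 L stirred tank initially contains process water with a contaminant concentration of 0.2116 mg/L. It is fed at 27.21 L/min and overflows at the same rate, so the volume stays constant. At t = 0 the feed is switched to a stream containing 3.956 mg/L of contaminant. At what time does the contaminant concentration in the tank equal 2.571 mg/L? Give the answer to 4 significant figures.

Unsteady species balance (constant V, well mixed): V dC/dt = Q(C_in − C), so τ = V/Q = 43.4032 min.
C(t) = C_in + (C₀ − C_in) e^(−t/τ). Set C = 2.571 and solve for t:
e^(−t/τ) = (C − C_in)/(C₀ − C_in) = (2.571 − 3.956)/(0.2116 − 3.956) = 0.369886
t = −τ ln(…) = 43.4032 × 0.994561 = 43.1671 min.

43.17 min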